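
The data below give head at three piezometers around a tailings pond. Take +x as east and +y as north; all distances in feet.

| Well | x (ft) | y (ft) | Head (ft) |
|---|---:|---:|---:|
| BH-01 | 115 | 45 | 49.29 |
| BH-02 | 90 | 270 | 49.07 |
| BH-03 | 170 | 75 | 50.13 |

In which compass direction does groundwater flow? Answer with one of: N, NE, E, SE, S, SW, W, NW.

With h = a·x + b·y + c and BH-01 as origin, the differences give:
  (-25)·a + 225·b = -0.22
  55·a + 30·b = +0.84
Eliminate b (×30 and ×225, subtract): -13125·a = -195.600 → a = ∂h/∂x = +0.01490
Back-substitute: b = ∂h/∂y = +0.0006781.
Flow = −∇h = (-0.01490 east, -0.0006781 north), which points west.

W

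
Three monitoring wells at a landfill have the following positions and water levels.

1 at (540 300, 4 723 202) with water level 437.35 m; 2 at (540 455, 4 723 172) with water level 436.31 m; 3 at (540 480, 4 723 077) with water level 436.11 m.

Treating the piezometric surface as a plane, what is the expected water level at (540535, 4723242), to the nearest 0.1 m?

435.8 m

Taking 1 as reference: 2−1 = (155, -30, -1.04); 3−1 = (180, -125, -1.24).
Solve a·Δx + b·Δy = Δh: det = 155·(-125) − 180·(-30) = -13975.
∂h/∂x = [(-1.04)·(-125) − (-1.24)·(-30)] / -13975 = -0.006640
∂h/∂y = [155·(-1.24) − 180·(-1.04)] / -13975 = +0.0003578
h(540535, 4723242) = 437.35 + (-0.006640)·(235) + (+0.0003578)·(40) = 437.35 -1.561 +0.014 = 435.804 m.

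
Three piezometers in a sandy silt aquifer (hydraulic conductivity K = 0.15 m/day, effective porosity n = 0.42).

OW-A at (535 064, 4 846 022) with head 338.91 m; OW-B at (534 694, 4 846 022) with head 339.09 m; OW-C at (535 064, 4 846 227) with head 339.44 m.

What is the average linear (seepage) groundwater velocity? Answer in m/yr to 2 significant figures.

0.34 m/yr

∂h/∂x = (339.09 − 338.91) / (534694 − 535064) = -0.0004865
∂h/∂y = (339.44 − 338.91) / (4846227 − 4846022) = +0.002585
|∇h| = √(-0.0004865² + 0.002585²) = 0.00263
Seepage velocity v = K·i/n = 0.15 × 0.00263 / 0.42 = 0.0009393 m/day = 0.3431 m/yr.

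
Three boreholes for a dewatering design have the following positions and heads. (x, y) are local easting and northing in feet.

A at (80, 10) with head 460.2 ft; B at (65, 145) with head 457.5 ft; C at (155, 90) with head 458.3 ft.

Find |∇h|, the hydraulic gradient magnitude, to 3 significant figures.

0.0207

With h = a·x + b·y + c and A as origin, the differences give:
  (-15)·a + 135·b = -2.7
  75·a + 80·b = -1.9
Eliminate b (×80 and ×135, subtract): -11325·a = 40.50 → a = ∂h/∂x = -0.003576
Back-substitute: b = ∂h/∂y = -0.02040.
|∇h| = √(-0.003576² + -0.02040²) = 0.02071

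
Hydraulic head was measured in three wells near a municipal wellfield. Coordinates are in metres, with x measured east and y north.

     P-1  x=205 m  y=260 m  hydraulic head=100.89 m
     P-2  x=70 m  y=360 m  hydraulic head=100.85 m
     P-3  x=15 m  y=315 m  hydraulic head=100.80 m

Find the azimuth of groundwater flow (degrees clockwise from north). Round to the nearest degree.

236°

Taking P-1 as reference: P-2−P-1 = (-135, 100, -0.04); P-3−P-1 = (-190, 55, -0.09).
Solve a·Δx + b·Δy = Δh: det = (-135)·55 − (-190)·100 = 11575.
∂h/∂x = [(-0.04)·55 − (-0.09)·100] / 11575 = +0.0005875
∂h/∂y = [(-135)·(-0.09) − (-190)·(-0.04)] / 11575 = +0.0003931
Flow direction (−∇h) has components (-0.0005875 E, -0.0003931 N).
Azimuth = atan2(E, N) = atan2(-0.0005875, -0.0003931) = 236.2° ≈ 236°.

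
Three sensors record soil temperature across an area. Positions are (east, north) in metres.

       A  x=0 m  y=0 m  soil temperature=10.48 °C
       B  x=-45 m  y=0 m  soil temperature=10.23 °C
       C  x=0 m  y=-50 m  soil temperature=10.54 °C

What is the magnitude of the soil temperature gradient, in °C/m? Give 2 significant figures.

0.0057 °C/m

∂T/∂x = (10.23 − 10.48) / (-45 − 0) = +0.005556
∂T/∂y = (10.54 − 10.48) / (-50 − 0) = -0.001200
|∇f| = √(0.005556² + -0.001200²) = 0.005684 °C/m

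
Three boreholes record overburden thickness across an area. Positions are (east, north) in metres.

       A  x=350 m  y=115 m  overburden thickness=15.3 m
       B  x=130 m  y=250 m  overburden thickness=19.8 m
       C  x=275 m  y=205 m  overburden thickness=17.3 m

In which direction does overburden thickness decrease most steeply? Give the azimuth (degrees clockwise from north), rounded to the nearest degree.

With d = a·x + b·y + c and A as origin, the differences give:
  (-220)·a + 135·b = +4.5
  (-75)·a + 90·b = +2.0
Eliminate b (×90 and ×135, subtract): -9675·a = 135.00 → a = ∂d/∂x = -0.01395
Back-substitute: b = ∂d/∂y = +0.01059.
Steepest decrease is along −∇f: components (+0.01395 E, -0.01059 N).
Azimuth = atan2(+0.01395, -0.01059) = 127.2° ≈ 127°.

127°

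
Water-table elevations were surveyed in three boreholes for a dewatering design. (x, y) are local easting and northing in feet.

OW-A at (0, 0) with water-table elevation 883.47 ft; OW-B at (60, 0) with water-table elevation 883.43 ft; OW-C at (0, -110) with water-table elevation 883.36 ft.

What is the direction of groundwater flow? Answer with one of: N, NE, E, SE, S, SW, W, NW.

SE

∂h/∂x = (883.43 − 883.47) / (60 − 0) = -0.0006667
∂h/∂y = (883.36 − 883.47) / (-110 − 0) = +0.001000
Flow = −∇h = (+0.0006667 east, -0.001000 north), which points southeast.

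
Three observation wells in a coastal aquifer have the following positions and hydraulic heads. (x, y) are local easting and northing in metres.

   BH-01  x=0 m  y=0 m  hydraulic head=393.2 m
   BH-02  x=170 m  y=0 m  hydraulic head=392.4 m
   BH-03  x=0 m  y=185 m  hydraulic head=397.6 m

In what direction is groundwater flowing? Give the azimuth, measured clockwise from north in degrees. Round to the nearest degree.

169°

∂h/∂x = (392.4 − 393.2) / (170 − 0) = -0.004706
∂h/∂y = (397.6 − 393.2) / (185 − 0) = +0.02378
Flow direction (−∇h) has components (+0.004706 E, -0.02378 N).
Azimuth = atan2(E, N) = atan2(+0.004706, -0.02378) = 168.8° ≈ 169°.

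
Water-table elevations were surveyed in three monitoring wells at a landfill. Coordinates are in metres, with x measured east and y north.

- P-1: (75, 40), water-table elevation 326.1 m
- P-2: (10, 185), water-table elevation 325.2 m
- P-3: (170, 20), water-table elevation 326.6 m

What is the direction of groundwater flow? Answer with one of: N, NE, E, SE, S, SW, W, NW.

NW

Differences from P-1: to P-2 (Δx, Δy, Δh) = (-65, 145, -0.9); to P-3 = (95, -20, +0.5).
Solve a·Δx + b·Δy = Δh: det = (-65)·(-20) − 95·145 = -12475.
∂h/∂x = [(-0.9)·(-20) − (+0.5)·145] / -12475 = +0.004369
∂h/∂y = [(-65)·(+0.5) − 95·(-0.9)] / -12475 = -0.004248
Flow = −∇h = (-0.004369 east, +0.004248 north), which points northwest.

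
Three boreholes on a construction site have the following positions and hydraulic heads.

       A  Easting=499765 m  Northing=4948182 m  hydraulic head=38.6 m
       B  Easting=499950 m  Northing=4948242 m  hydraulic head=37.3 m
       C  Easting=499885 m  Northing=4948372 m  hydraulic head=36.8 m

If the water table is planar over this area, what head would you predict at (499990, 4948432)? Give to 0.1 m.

35.9 m

Differences from A: to B (Δx, Δy, Δh) = (185, 60, -1.3); to C = (120, 190, -1.8).
Solve a·Δx + b·Δy = Δh: det = 185·190 − 120·60 = 27950.
∂h/∂x = [(-1.3)·190 − (-1.8)·60] / 27950 = -0.004973
∂h/∂y = [185·(-1.8) − 120·(-1.3)] / 27950 = -0.006333
h(499990, 4948432) = 38.6 + (-0.004973)·(225) + (-0.006333)·(250) = 38.6 -1.119 -1.583 = 35.898 m.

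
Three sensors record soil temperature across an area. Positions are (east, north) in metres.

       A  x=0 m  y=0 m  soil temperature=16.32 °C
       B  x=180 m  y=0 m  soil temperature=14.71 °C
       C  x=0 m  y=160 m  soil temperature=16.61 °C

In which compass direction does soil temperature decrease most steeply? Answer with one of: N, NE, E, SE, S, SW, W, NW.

∂T/∂x = (14.71 − 16.32) / (180 − 0) = -0.008944
∂T/∂y = (16.61 − 16.32) / (160 − 0) = +0.001812
Steepest decrease is along −∇f = (+0.008944 E, -0.001812 N) → east.

E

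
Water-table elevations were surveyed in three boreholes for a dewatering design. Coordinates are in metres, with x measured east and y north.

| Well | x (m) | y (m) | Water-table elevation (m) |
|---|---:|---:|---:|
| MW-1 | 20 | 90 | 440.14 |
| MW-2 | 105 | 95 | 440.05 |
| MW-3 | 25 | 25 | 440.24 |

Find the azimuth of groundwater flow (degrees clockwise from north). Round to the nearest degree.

031°

Differences from MW-1: to MW-2 (Δx, Δy, Δh) = (85, 5, -0.09); to MW-3 = (5, -65, +0.10).
Solve a·Δx + b·Δy = Δh: det = 85·(-65) − 5·5 = -5550.
∂h/∂x = [(-0.09)·(-65) − (+0.10)·5] / -5550 = -0.0009640
∂h/∂y = [85·(+0.10) − 5·(-0.09)] / -5550 = -0.001613
Flow direction (−∇h) has components (+0.0009640 E, +0.001613 N).
Azimuth = atan2(E, N) = atan2(+0.0009640, +0.001613) = 30.9° ≈ 031°.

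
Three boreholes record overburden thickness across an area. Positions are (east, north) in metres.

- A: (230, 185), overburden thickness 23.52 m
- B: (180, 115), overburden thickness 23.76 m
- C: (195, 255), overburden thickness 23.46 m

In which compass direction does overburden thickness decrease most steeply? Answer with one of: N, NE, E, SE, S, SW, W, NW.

NE

Differences from A: to B (Δx, Δy, Δh) = (-50, -70, +0.24); to C = (-35, 70, -0.06).
Solve a·Δx + b·Δy = Δd: det = (-50)·70 − (-35)·(-70) = -5950.
∂d/∂x = [(+0.24)·70 − (-0.06)·(-70)] / -5950 = -0.002118
∂d/∂y = [(-50)·(-0.06) − (-35)·(+0.24)] / -5950 = -0.001916
Steepest decrease is along −∇f = (+0.002118 E, +0.001916 N) → northeast.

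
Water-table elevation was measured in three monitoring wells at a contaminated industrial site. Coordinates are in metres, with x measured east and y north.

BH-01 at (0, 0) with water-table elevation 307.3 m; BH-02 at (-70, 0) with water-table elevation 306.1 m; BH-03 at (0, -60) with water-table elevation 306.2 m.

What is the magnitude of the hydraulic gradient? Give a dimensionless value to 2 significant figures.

0.025

∂h/∂x = (306.1 − 307.3) / (-70 − 0) = +0.01714
∂h/∂y = (306.2 − 307.3) / (-60 − 0) = +0.01833
|∇h| = √(0.01714² + 0.01833²) = 0.0251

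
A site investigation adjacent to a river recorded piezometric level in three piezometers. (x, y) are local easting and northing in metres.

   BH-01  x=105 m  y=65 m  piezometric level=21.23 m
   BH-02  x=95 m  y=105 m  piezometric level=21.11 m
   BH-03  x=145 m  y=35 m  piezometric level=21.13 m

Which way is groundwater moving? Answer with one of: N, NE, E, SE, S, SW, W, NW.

Taking BH-01 as reference: BH-02−BH-01 = (-10, 40, -0.12); BH-03−BH-01 = (40, -30, -0.10).
Determinant of the coordinate differences = (-10)·(-30) − 40·40 = -1300.
∂h/∂x = [(-0.12)·(-30) − (-0.10)·40] / -1300 = -0.005846
∂h/∂y = [(-10)·(-0.10) − 40·(-0.12)] / -1300 = -0.004462
Flow = −∇h = (+0.005846 east, +0.004462 north), which points northeast.

NE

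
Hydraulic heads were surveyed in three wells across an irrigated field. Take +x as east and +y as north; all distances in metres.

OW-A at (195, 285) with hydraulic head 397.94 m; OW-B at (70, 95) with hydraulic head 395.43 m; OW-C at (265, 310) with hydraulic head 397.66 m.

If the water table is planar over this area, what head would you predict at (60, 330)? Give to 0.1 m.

Differences from OW-A: to OW-B (Δx, Δy, Δh) = (-125, -190, -2.51); to OW-C = (70, 25, -0.28).
Determinant of the coordinate differences = (-125)·25 − 70·(-190) = 10175.
∂h/∂x = [(-2.51)·25 − (-0.28)·(-190)] / 10175 = -0.01140
∂h/∂y = [(-125)·(-0.28) − 70·(-2.51)] / 10175 = +0.02071
h(60, 330) = 397.94 + (-0.01140)·(-135) + (+0.02071)·(45) = 397.94 +1.538 +0.932 = 400.410 m.

400.4 m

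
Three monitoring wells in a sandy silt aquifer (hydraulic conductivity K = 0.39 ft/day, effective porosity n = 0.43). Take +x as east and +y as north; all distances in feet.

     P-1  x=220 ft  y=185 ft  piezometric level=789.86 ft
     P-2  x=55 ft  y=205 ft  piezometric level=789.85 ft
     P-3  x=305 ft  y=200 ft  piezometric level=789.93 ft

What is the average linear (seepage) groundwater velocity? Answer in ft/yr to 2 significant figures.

With h = a·x + b·y + c and P-1 as origin, the differences give:
  (-165)·a + 20·b = -0.01
  85·a + 15·b = +0.07
Eliminate b (×15 and ×20, subtract): -4175·a = -1.550 → a = ∂h/∂x = +0.0003713
Back-substitute: b = ∂h/∂y = +0.002563.
|∇h| = √(0.0003713² + 0.002563²) = 0.00259
Seepage velocity v = K·i/n = 0.39 × 0.00259 / 0.43 = 0.002349 ft/day = 0.858 ft/yr.

0.86 ft/yr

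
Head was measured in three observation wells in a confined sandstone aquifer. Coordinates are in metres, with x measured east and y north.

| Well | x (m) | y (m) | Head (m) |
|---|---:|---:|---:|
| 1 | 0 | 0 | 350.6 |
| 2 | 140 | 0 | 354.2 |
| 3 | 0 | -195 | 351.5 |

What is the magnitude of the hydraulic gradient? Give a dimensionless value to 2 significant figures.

0.026

∂h/∂x = (354.2 − 350.6) / (140 − 0) = +0.02571
∂h/∂y = (351.5 − 350.6) / (-195 − 0) = -0.004615
|∇h| = √(0.02571² + -0.004615²) = 0.02612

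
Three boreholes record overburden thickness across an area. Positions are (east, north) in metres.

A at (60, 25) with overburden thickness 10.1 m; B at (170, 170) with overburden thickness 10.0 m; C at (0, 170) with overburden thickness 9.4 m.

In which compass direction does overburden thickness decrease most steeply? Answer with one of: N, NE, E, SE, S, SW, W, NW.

Three-point gradient (reference A): Δ to B = (110, 145, -0.1), Δ to C = (-60, 145, -0.7).
∂d/∂x = +0.003529, ∂d/∂y = -0.003367 (det = 24650).
Steepest decrease is along −∇f = (-0.003529 E, +0.003367 N) → northwest.

NW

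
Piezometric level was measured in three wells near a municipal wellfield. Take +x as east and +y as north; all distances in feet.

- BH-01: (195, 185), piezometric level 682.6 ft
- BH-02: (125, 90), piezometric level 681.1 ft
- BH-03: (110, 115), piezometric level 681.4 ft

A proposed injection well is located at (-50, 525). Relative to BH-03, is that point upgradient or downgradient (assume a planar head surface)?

Taking BH-01 as reference: BH-02−BH-01 = (-70, -95, -1.5); BH-03−BH-01 = (-85, -70, -1.2).
Solve a·Δx + b·Δy = Δh: det = (-70)·(-70) − (-85)·(-95) = -3175.
∂h/∂x = [(-1.5)·(-70) − (-1.2)·(-95)] / -3175 = +0.002835
∂h/∂y = [(-70)·(-1.2) − (-85)·(-1.5)] / -3175 = +0.01370
Head at (-50, 525) = 682.6 + (+0.002835)·(-245) + (+0.01370)·(340) = 686.56 ft.
That is higher than the 681.4 ft at BH-03, so the point is upgradient.

upgradient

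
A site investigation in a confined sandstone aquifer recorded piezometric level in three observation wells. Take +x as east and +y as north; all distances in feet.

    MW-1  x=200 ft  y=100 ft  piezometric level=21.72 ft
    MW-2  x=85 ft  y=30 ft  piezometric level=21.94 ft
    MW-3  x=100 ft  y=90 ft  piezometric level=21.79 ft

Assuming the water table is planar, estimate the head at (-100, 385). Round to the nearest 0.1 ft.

21.2 ft

Taking MW-1 as reference: MW-2−MW-1 = (-115, -70, +0.22); MW-3−MW-1 = (-100, -10, +0.07).
Determinant of the coordinate differences = (-115)·(-10) − (-100)·(-70) = -5850.
∂h/∂x = [(+0.22)·(-10) − (+0.07)·(-70)] / -5850 = -0.0004615
∂h/∂y = [(-115)·(+0.07) − (-100)·(+0.22)] / -5850 = -0.002385
h(-100, 385) = 21.72 + (-0.0004615)·(-300) + (-0.002385)·(285) = 21.72 +0.138 -0.680 = 21.179 ft.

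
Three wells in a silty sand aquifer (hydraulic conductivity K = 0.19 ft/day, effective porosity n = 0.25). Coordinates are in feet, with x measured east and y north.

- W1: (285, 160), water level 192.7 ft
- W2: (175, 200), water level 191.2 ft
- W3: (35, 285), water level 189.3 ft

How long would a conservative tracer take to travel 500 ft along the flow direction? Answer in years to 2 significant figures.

130 years

Differences from W1: to W2 (Δx, Δy, Δh) = (-110, 40, -1.5); to W3 = (-250, 125, -3.4).
Determinant of the coordinate differences = (-110)·125 − (-250)·40 = -3750.
∂h/∂x = [(-1.5)·125 − (-3.4)·40] / -3750 = +0.01373
∂h/∂y = [(-110)·(-3.4) − (-250)·(-1.5)] / -3750 = +0.0002667
|∇h| = √(0.01373² + 0.0002667²) = 0.01373
Seepage velocity v = K·i/n = 0.19 × 0.01373 / 0.25 = 0.01043 ft/day.
t = 500 / 0.01043 = 4.794e+04 days = 131 years.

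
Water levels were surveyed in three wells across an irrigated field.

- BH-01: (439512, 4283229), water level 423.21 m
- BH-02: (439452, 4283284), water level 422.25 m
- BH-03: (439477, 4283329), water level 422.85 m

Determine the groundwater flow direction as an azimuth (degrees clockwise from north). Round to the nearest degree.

261°

Taking BH-01 as reference: BH-02−BH-01 = (-60, 55, -0.96); BH-03−BH-01 = (-35, 100, -0.36).
Determinant of the coordinate differences = (-60)·100 − (-35)·55 = -4075.
∂h/∂x = [(-0.96)·100 − (-0.36)·55] / -4075 = +0.01870
∂h/∂y = [(-60)·(-0.36) − (-35)·(-0.96)] / -4075 = +0.002945
Flow direction (−∇h) has components (-0.01870 E, -0.002945 N).
Azimuth = atan2(E, N) = atan2(-0.01870, -0.002945) = 261.1° ≈ 261°.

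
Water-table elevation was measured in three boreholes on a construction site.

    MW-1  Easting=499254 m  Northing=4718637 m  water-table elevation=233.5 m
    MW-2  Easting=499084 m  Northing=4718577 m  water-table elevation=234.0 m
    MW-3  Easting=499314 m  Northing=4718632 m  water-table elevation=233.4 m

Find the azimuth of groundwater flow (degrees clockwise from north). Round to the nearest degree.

033°

Differences from MW-1: to MW-2 (Δx, Δy, Δh) = (-170, -60, +0.5); to MW-3 = (60, -5, -0.1).
Solve a·Δx + b·Δy = Δh: det = (-170)·(-5) − 60·(-60) = 4450.
∂h/∂x = [(+0.5)·(-5) − (-0.1)·(-60)] / 4450 = -0.001910
∂h/∂y = [(-170)·(-0.1) − 60·(+0.5)] / 4450 = -0.002921
Flow direction (−∇h) has components (+0.001910 E, +0.002921 N).
Azimuth = atan2(E, N) = atan2(+0.001910, +0.002921) = 33.2° ≈ 033°.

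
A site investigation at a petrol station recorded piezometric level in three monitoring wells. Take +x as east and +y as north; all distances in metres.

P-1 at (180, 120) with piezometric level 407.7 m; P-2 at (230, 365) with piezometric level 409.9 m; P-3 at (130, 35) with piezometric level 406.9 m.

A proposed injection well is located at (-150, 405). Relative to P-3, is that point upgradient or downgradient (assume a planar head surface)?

Taking P-1 as reference: P-2−P-1 = (50, 245, +2.2); P-3−P-1 = (-50, -85, -0.8).
Determinant of the coordinate differences = 50·(-85) − (-50)·245 = 8000.
∂h/∂x = [(+2.2)·(-85) − (-0.8)·245] / 8000 = +0.001125
∂h/∂y = [50·(-0.8) − (-50)·(+2.2)] / 8000 = +0.008750
Head at (-150, 405) = 407.7 + (+0.001125)·(-330) + (+0.008750)·(285) = 409.82 m.
That is higher than the 406.9 m at P-3, so the point is upgradient.

upgradient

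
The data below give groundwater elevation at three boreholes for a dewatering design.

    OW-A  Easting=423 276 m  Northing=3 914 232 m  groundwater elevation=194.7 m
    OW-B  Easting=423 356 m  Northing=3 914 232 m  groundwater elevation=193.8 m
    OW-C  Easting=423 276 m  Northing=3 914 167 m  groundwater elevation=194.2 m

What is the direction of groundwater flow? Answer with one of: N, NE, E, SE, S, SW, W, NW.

SE

∂h/∂x = (193.8 − 194.7) / (423356 − 423276) = -0.01125
∂h/∂y = (194.2 − 194.7) / (3914167 − 3914232) = +0.007692
Flow = −∇h = (+0.01125 east, -0.007692 north), which points southeast.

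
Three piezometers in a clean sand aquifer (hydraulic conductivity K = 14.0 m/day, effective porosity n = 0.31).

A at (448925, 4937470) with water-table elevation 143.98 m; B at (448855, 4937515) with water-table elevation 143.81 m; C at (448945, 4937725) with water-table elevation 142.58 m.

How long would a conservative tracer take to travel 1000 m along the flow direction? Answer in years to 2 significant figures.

Three-point gradient (reference A): Δ to B = (-70, 45, -0.17), Δ to C = (20, 255, -1.40).
∂h/∂x = -0.001048, ∂h/∂y = -0.005408 (det = -18750).
|∇h| = √(-0.001048² + -0.005408²) = 0.005509
Seepage velocity v = K·i/n = 14.0 × 0.005509 / 0.31 = 0.2488 m/day.
t = 1000 / 0.2488 = 4019 days = 11 years.

11 years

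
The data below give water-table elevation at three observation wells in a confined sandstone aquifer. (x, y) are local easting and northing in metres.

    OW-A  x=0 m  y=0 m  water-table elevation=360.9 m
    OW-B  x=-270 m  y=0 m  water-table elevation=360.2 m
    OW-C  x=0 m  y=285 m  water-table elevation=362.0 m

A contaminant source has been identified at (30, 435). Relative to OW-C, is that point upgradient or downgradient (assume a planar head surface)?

∂h/∂x = (360.2 − 360.9) / (-270 − 0) = +0.002593
∂h/∂y = (362.0 − 360.9) / (285 − 0) = +0.003860
Head at (30, 435) = 360.9 + (+0.002593)·(30) + (+0.003860)·(435) = 362.66 m.
That is higher than the 362.0 m at OW-C, so the point is upgradient.

upgradient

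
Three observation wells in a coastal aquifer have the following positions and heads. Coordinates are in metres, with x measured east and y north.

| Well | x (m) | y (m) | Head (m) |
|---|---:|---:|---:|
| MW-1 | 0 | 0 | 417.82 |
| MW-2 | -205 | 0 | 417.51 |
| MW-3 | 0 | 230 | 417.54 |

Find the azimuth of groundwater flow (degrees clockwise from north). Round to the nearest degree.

309°

∂h/∂x = (417.51 − 417.82) / (-205 − 0) = +0.001512
∂h/∂y = (417.54 − 417.82) / (230 − 0) = -0.001217
Flow direction (−∇h) has components (-0.001512 E, +0.001217 N).
Azimuth = atan2(E, N) = atan2(-0.001512, +0.001217) = 308.8° ≈ 309°.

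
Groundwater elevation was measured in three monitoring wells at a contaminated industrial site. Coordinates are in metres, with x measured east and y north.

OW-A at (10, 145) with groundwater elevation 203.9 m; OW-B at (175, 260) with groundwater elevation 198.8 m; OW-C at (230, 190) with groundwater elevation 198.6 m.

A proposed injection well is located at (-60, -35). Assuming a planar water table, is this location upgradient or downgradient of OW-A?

upgradient

With h = a·x + b·y + c and OW-A as origin, the differences give:
  165·a + 115·b = -5.1
  220·a + 45·b = -5.3
Eliminate b (×45 and ×115, subtract): -17875·a = 380.00 → a = ∂h/∂x = -0.02126
Back-substitute: b = ∂h/∂y = -0.01385.
Head at (-60, -35) = 203.9 + (-0.02126)·(-70) + (-0.01385)·(-180) = 207.88 m.
That is higher than the 203.9 m at OW-A, so the point is upgradient.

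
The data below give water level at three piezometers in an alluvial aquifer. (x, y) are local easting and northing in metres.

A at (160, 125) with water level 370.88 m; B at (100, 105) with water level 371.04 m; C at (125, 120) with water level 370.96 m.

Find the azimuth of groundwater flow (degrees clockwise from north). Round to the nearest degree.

Taking A as reference: B−A = (-60, -20, +0.16); C−A = (-35, -5, +0.08).
Determinant of the coordinate differences = (-60)·(-5) − (-35)·(-20) = -400.
∂h/∂x = [(+0.16)·(-5) − (+0.08)·(-20)] / -400 = -0.002000
∂h/∂y = [(-60)·(+0.08) − (-35)·(+0.16)] / -400 = -0.002000
Flow direction (−∇h) has components (+0.002000 E, +0.002000 N).
Azimuth = atan2(E, N) = atan2(+0.002000, +0.002000) = 45.0° ≈ 045°.

045°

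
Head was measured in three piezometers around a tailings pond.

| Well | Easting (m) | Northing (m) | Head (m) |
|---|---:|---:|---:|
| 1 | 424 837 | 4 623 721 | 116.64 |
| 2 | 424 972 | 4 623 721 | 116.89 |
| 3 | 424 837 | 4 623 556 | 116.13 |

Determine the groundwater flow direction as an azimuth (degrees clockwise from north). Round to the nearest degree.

∂h/∂x = (116.89 − 116.64) / (424972 − 424837) = +0.001852
∂h/∂y = (116.13 − 116.64) / (4623556 − 4623721) = +0.003091
Flow direction (−∇h) has components (-0.001852 E, -0.003091 N).
Azimuth = atan2(E, N) = atan2(-0.001852, -0.003091) = 210.9° ≈ 211°.

211°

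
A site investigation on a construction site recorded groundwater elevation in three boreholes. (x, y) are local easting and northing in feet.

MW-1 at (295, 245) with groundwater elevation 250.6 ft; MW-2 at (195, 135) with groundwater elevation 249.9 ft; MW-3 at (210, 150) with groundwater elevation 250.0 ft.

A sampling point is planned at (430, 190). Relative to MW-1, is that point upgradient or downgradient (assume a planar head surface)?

upgradient

With h = a·x + b·y + c and MW-1 as origin, the differences give:
  (-100)·a + (-110)·b = -0.7
  (-85)·a + (-95)·b = -0.6
Eliminate b (×(-95) and ×(-110), subtract): 150·a = 0.50 → a = ∂h/∂x = +0.003333
Back-substitute: b = ∂h/∂y = +0.003333.
Head at (430, 190) = 250.6 + (+0.003333)·(135) + (+0.003333)·(-55) = 250.87 ft.
That is higher than the 250.6 ft at MW-1, so the point is upgradient.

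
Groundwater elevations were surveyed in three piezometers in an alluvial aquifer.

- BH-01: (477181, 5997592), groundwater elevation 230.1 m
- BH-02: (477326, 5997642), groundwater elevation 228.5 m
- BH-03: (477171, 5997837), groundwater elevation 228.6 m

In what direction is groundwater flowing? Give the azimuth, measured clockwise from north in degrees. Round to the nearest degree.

Taking BH-01 as reference: BH-02−BH-01 = (145, 50, -1.6); BH-03−BH-01 = (-10, 245, -1.5).
Solve a·Δx + b·Δy = Δh: det = 145·245 − (-10)·50 = 36025.
∂h/∂x = [(-1.6)·245 − (-1.5)·50] / 36025 = -0.008799
∂h/∂y = [145·(-1.5) − (-10)·(-1.6)] / 36025 = -0.006482
Flow direction (−∇h) has components (+0.008799 E, +0.006482 N).
Azimuth = atan2(E, N) = atan2(+0.008799, +0.006482) = 53.6° ≈ 054°.

054°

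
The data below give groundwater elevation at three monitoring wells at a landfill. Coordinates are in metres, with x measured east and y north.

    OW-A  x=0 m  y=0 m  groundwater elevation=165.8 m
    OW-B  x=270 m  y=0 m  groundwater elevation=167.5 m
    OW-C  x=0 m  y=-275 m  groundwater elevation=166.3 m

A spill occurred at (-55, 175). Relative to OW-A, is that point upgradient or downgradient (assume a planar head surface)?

downgradient

∂h/∂x = (167.5 − 165.8) / (270 − 0) = +0.006296
∂h/∂y = (166.3 − 165.8) / (-275 − 0) = -0.001818
Head at (-55, 175) = 165.8 + (+0.006296)·(-55) + (-0.001818)·(175) = 165.14 m.
That is lower than the 165.8 m at OW-A, so the point is downgradient.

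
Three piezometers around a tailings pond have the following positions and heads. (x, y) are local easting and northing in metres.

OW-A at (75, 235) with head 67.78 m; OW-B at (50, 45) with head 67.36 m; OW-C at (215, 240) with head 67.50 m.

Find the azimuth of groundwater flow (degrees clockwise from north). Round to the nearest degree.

Differences from OW-A: to OW-B (Δx, Δy, Δh) = (-25, -190, -0.42); to OW-C = (140, 5, -0.28).
Solve a·Δx + b·Δy = Δh: det = (-25)·5 − 140·(-190) = 26475.
∂h/∂x = [(-0.42)·5 − (-0.28)·(-190)] / 26475 = -0.002089
∂h/∂y = [(-25)·(-0.28) − 140·(-0.42)] / 26475 = +0.002485
Flow direction (−∇h) has components (+0.002089 E, -0.002485 N).
Azimuth = atan2(E, N) = atan2(+0.002089, -0.002485) = 140.0° ≈ 140°.

140°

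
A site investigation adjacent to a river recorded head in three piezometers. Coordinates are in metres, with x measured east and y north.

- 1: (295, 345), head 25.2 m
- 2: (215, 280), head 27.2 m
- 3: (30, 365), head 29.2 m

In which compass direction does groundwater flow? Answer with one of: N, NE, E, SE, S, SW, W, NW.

NE

Differences from 1: to 2 (Δx, Δy, Δh) = (-80, -65, +2.0); to 3 = (-265, 20, +4.0).
Determinant of the coordinate differences = (-80)·20 − (-265)·(-65) = -18825.
∂h/∂x = [(+2.0)·20 − (+4.0)·(-65)] / -18825 = -0.01594
∂h/∂y = [(-80)·(+4.0) − (-265)·(+2.0)] / -18825 = -0.01116
Flow = −∇h = (+0.01594 east, +0.01116 north), which points northeast.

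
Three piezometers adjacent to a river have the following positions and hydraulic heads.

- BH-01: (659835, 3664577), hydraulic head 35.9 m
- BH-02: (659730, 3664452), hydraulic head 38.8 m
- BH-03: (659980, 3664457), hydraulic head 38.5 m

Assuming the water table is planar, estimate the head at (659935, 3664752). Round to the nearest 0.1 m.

Differences from BH-01: to BH-02 (Δx, Δy, Δh) = (-105, -125, +2.9); to BH-03 = (145, -120, +2.6).
Determinant of the coordinate differences = (-105)·(-120) − 145·(-125) = 30725.
∂h/∂x = [(+2.9)·(-120) − (+2.6)·(-125)] / 30725 = -0.0007486
∂h/∂y = [(-105)·(+2.6) − 145·(+2.9)] / 30725 = -0.02257
h(659935, 3664752) = 35.9 + (-0.0007486)·(100) + (-0.02257)·(175) = 35.9 -0.075 -3.950 = 31.875 m.

31.9 m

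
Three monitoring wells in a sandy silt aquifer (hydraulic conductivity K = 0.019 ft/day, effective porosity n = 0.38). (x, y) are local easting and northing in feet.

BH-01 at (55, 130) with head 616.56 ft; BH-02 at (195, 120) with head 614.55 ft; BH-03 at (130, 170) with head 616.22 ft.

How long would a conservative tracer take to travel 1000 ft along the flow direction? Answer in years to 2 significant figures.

2600 years

With h = a·x + b·y + c and BH-01 as origin, the differences give:
  140·a + (-10)·b = -2.01
  75·a + 40·b = -0.34
Eliminate b (×40 and ×(-10), subtract): 6350·a = -83.800 → a = ∂h/∂x = -0.01320
Back-substitute: b = ∂h/∂y = +0.01624.
|∇h| = √(-0.01320² + 0.01624²) = 0.02093
Seepage velocity v = K·i/n = 0.019 × 0.02093 / 0.38 = 0.001046 ft/day.
t = 1000 / 0.001046 = 9.56e+05 days = 2.62e+03 years.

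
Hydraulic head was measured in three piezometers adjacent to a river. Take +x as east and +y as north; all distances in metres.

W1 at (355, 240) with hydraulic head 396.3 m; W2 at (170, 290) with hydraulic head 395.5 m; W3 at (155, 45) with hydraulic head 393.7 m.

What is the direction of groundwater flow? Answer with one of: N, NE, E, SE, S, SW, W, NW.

SW

Differences from W1: to W2 (Δx, Δy, Δh) = (-185, 50, -0.8); to W3 = (-200, -195, -2.6).
Solve a·Δx + b·Δy = Δh: det = (-185)·(-195) − (-200)·50 = 46075.
∂h/∂x = [(-0.8)·(-195) − (-2.6)·50] / 46075 = +0.006207
∂h/∂y = [(-185)·(-2.6) − (-200)·(-0.8)] / 46075 = +0.006967
Flow = −∇h = (-0.006207 east, -0.006967 north), which points southwest.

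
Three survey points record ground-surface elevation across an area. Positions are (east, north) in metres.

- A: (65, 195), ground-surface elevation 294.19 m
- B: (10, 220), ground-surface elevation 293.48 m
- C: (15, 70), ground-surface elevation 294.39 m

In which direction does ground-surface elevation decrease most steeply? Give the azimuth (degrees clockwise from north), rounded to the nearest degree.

299°

Three-point gradient (reference A): Δ to B = (-55, 25, -0.71), Δ to C = (-50, -125, +0.20).
∂z/∂x = +0.01031, ∂z/∂y = -0.005723 (det = 8125).
Steepest decrease is along −∇f: components (-0.01031 E, +0.005723 N).
Azimuth = atan2(-0.01031, +0.005723) = 299.0° ≈ 299°.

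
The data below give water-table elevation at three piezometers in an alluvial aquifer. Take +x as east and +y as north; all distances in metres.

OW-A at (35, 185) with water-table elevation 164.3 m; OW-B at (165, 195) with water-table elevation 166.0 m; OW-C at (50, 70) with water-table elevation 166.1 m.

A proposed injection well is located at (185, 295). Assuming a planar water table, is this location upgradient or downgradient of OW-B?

downgradient

Taking OW-A as reference: OW-B−OW-A = (130, 10, +1.7); OW-C−OW-A = (15, -115, +1.8).
Solve a·Δx + b·Δy = Δh: det = 130·(-115) − 15·10 = -15100.
∂h/∂x = [(+1.7)·(-115) − (+1.8)·10] / -15100 = +0.01414
∂h/∂y = [130·(+1.8) − 15·(+1.7)] / -15100 = -0.01381
Head at (185, 295) = 164.3 + (+0.01414)·(150) + (-0.01381)·(110) = 164.90 m.
That is lower than the 166.0 m at OW-B, so the point is downgradient.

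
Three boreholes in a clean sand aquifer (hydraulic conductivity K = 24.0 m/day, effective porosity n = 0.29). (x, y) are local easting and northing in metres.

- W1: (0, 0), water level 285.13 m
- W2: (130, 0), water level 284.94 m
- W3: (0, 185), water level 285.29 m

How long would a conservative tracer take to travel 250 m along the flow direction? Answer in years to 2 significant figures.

∂h/∂x = (284.94 − 285.13) / (130 − 0) = -0.001462
∂h/∂y = (285.29 − 285.13) / (185 − 0) = +0.0008649
|∇h| = √(-0.001462² + 0.0008649²) = 0.001699
Seepage velocity v = K·i/n = 24.0 × 0.001699 / 0.29 = 0.1406 m/day.
t = 250 / 0.1406 = 1778 days = 4.87 years.

4.9 years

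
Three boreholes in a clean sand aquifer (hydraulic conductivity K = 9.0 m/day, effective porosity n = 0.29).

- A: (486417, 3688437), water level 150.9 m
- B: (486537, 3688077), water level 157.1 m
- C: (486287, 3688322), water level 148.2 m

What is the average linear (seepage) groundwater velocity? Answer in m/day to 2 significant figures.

0.90 m/day

Three-point gradient (reference A): Δ to B = (120, -360, +6.2), Δ to C = (-130, -115, -2.7).
∂h/∂x = +0.02781, ∂h/∂y = -0.007954 (det = -60600).
|∇h| = √(0.02781² + -0.007954²) = 0.02893
Seepage velocity v = K·i/n = 9.0 × 0.02893 / 0.29 = 0.8978 m/day.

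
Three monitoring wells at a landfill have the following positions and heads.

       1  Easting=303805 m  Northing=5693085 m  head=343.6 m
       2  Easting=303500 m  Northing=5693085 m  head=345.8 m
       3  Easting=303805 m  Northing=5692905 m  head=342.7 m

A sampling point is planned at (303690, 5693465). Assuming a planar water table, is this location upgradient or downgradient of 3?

∂h/∂x = (345.8 − 343.6) / (303500 − 303805) = -0.007213
∂h/∂y = (342.7 − 343.6) / (5692905 − 5693085) = +0.005000
Head at (303690, 5693465) = 343.6 + (-0.007213)·(-115) + (+0.005000)·(380) = 346.33 m.
That is higher than the 342.7 m at 3, so the point is upgradient.

upgradient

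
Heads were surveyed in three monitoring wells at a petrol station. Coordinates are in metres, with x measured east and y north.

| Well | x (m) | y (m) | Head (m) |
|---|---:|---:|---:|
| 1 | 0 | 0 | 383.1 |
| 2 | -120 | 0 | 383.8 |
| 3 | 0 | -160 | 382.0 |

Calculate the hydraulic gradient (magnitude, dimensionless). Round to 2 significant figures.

0.0090

∂h/∂x = (383.8 − 383.1) / (-120 − 0) = -0.005833
∂h/∂y = (382.0 − 383.1) / (-160 − 0) = +0.006875
|∇h| = √(-0.005833² + 0.006875²) = 0.009016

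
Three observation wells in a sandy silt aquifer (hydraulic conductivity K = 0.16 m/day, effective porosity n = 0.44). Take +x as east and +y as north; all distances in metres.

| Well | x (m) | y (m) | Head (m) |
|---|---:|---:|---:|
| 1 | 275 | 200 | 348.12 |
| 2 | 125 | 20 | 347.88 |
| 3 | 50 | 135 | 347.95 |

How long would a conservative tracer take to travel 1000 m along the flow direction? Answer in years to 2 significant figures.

With h = a·x + b·y + c and 1 as origin, the differences give:
  (-150)·a + (-180)·b = -0.24
  (-225)·a + (-65)·b = -0.17
Eliminate b (×(-65) and ×(-180), subtract): -30750·a = -15.000 → a = ∂h/∂x = +0.0004878
Back-substitute: b = ∂h/∂y = +0.0009268.
|∇h| = √(0.0004878² + 0.0009268²) = 0.001047
Seepage velocity v = K·i/n = 0.16 × 0.001047 / 0.44 = 0.0003807 m/day.
t = 1000 / 0.0003807 = 2.627e+06 days = 7.19e+03 years.

7200 years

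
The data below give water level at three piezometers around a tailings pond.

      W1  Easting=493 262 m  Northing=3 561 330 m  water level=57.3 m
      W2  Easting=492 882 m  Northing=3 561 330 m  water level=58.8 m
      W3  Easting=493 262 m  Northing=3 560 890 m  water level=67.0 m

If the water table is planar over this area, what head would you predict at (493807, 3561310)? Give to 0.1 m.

55.6 m

∂h/∂x = (58.8 − 57.3) / (492882 − 493262) = -0.003947
∂h/∂y = (67.0 − 57.3) / (3560890 − 3561330) = -0.02205
h(493807, 3561310) = 57.3 + (-0.003947)·(545) + (-0.02205)·(-20) = 57.3 -2.151 +0.441 = 55.590 m.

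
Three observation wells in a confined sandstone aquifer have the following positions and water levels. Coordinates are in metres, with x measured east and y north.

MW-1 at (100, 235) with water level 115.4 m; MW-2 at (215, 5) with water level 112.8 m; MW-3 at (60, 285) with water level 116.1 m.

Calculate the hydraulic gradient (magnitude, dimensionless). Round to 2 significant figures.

0.011

With h = a·x + b·y + c and MW-1 as origin, the differences give:
  115·a + (-230)·b = -2.6
  (-40)·a + 50·b = +0.7
Eliminate b (×50 and ×(-230), subtract): -3450·a = 31.00 → a = ∂h/∂x = -0.008986
Back-substitute: b = ∂h/∂y = +0.006812.
|∇h| = √(-0.008986² + 0.006812²) = 0.01128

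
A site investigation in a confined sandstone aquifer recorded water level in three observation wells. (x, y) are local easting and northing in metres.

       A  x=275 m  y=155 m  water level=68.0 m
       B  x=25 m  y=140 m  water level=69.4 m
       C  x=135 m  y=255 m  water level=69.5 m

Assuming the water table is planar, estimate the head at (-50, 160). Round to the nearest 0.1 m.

With h = a·x + b·y + c and A as origin, the differences give:
  (-250)·a + (-15)·b = +1.4
  (-140)·a + 100·b = +1.5
Eliminate b (×100 and ×(-15), subtract): -27100·a = 162.50 → a = ∂h/∂x = -0.005996
Back-substitute: b = ∂h/∂y = +0.006605.
h(-50, 160) = 68.0 + (-0.005996)·(-325) + (+0.006605)·(5) = 68.0 +1.949 +0.033 = 69.982 m.

70.0 m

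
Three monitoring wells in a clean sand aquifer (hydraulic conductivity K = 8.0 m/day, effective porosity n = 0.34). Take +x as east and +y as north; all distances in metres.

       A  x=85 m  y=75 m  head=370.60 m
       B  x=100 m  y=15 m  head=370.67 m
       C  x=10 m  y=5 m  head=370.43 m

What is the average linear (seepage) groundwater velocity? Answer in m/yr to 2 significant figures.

24 m/yr

Taking A as reference: B−A = (15, -60, +0.07); C−A = (-75, -70, -0.17).
Determinant of the coordinate differences = 15·(-70) − (-75)·(-60) = -5550.
∂h/∂x = [(+0.07)·(-70) − (-0.17)·(-60)] / -5550 = +0.002721
∂h/∂y = [15·(-0.17) − (-75)·(+0.07)] / -5550 = -0.0004865
|∇h| = √(0.002721² + -0.0004865²) = 0.002764
Seepage velocity v = K·i/n = 8.0 × 0.002764 / 0.34 = 0.06504 m/day = 23.76 m/yr.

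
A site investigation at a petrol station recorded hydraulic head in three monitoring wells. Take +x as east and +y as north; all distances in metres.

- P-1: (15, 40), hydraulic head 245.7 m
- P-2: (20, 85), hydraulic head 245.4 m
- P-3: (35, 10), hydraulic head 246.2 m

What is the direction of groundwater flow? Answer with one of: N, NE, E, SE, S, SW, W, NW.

NW

With h = a·x + b·y + c and P-1 as origin, the differences give:
  5·a + 45·b = -0.3
  20·a + (-30)·b = +0.5
Eliminate b (×(-30) and ×45, subtract): -1050·a = -13.50 → a = ∂h/∂x = +0.01286
Back-substitute: b = ∂h/∂y = -0.008095.
Flow = −∇h = (-0.01286 east, +0.008095 north), which points northwest.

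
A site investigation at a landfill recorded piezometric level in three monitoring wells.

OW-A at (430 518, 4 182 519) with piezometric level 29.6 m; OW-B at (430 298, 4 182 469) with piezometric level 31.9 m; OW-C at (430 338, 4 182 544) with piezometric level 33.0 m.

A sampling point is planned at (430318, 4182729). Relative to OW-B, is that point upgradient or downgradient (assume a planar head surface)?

Taking OW-A as reference: OW-B−OW-A = (-220, -50, +2.3); OW-C−OW-A = (-180, 25, +3.4).
Solve a·Δx + b·Δy = Δh: det = (-220)·25 − (-180)·(-50) = -14500.
∂h/∂x = [(+2.3)·25 − (+3.4)·(-50)] / -14500 = -0.01569
∂h/∂y = [(-220)·(+3.4) − (-180)·(+2.3)] / -14500 = +0.02303
Head at (430318, 4182729) = 29.6 + (-0.01569)·(-200) + (+0.02303)·(210) = 37.58 m.
That is higher than the 31.9 m at OW-B, so the point is upgradient.

upgradient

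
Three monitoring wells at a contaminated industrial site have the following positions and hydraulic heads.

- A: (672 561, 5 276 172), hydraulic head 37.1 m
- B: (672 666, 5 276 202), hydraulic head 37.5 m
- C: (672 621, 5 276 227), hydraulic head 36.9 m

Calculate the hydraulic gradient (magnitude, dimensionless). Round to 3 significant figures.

Three-point gradient (reference A): Δ to B = (105, 30, +0.4), Δ to C = (60, 55, -0.2).
∂h/∂x = +0.007044, ∂h/∂y = -0.01132 (det = 3975).
|∇h| = √(0.007044² + -0.01132²) = 0.01333

0.0133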